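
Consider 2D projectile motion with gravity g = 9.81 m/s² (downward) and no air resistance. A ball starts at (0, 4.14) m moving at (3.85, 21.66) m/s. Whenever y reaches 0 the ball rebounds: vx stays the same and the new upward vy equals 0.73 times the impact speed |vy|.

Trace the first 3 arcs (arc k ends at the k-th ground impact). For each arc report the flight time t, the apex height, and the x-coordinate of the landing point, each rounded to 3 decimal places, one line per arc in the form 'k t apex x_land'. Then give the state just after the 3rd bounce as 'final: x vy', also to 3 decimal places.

Arc 1: start y=4.140, vy=21.660 → t=4.599, apex=28.052, x_land=17.708, impact vy=-23.460
  bounce: vy ← 0.73·23.460 = 17.126
Arc 2: start y=0.000, vy=17.126 → t=3.492, apex=14.949, x_land=31.150, impact vy=-17.126
  bounce: vy ← 0.73·17.126 = 12.502
Arc 3: start y=0.000, vy=12.502 → t=2.549, apex=7.966, x_land=40.963, impact vy=-12.502
  bounce: vy ← 0.73·12.502 = 9.126

1 4.599 28.052 17.708
2 3.492 14.949 31.150
3 2.549 7.966 40.963
final: 40.963 9.126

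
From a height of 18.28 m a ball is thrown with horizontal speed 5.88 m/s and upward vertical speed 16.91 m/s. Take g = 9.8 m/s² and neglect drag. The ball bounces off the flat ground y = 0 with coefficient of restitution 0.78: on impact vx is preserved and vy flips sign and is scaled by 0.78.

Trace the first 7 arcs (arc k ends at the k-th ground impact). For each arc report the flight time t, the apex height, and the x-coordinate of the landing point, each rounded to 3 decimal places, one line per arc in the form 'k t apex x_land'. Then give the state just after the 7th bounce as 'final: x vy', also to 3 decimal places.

Arc 1: start y=18.280, vy=16.910 → t=4.315, apex=32.869, x_land=25.375, impact vy=-25.382
  bounce: vy ← 0.78·25.382 = 19.798
Arc 2: start y=0.000, vy=19.798 → t=4.040, apex=19.998, x_land=49.132, impact vy=-19.798
  bounce: vy ← 0.78·19.798 = 15.442
Arc 3: start y=0.000, vy=15.442 → t=3.151, apex=12.167, x_land=67.663, impact vy=-15.442
  bounce: vy ← 0.78·15.442 = 12.045
Arc 4: start y=0.000, vy=12.045 → t=2.458, apex=7.402, x_land=82.117, impact vy=-12.045
  bounce: vy ← 0.78·12.045 = 9.395
Arc 5: start y=0.000, vy=9.395 → t=1.917, apex=4.503, x_land=93.391, impact vy=-9.395
  bounce: vy ← 0.78·9.395 = 7.328
Arc 6: start y=0.000, vy=7.328 → t=1.496, apex=2.740, x_land=102.185, impact vy=-7.328
  bounce: vy ← 0.78·7.328 = 5.716
Arc 7: start y=0.000, vy=5.716 → t=1.167, apex=1.667, x_land=109.044, impact vy=-5.716
  bounce: vy ← 0.78·5.716 = 4.458

1 4.315 32.869 25.375
2 4.040 19.998 49.132
3 3.151 12.167 67.663
4 2.458 7.402 82.117
5 1.917 4.503 93.391
6 1.496 2.740 102.185
7 1.167 1.667 109.044
final: 109.044 4.458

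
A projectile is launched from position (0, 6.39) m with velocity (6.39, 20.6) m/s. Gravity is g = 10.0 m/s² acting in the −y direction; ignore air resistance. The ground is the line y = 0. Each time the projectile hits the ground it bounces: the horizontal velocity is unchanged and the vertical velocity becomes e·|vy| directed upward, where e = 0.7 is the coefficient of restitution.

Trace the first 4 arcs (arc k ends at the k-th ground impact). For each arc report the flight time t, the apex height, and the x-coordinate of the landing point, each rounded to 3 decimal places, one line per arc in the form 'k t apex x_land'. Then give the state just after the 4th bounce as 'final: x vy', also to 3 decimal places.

1 4.410 27.608 28.179
2 3.290 13.528 49.200
3 2.303 6.629 63.915
4 1.612 3.248 74.216
final: 74.216 5.642

Arc 1: start y=6.390, vy=20.600 → t=4.410, apex=27.608, x_land=28.179, impact vy=-23.498
  bounce: vy ← 0.7·23.498 = 16.449
Arc 2: start y=0.000, vy=16.449 → t=3.290, apex=13.528, x_land=49.200, impact vy=-16.449
  bounce: vy ← 0.7·16.449 = 11.514
Arc 3: start y=0.000, vy=11.514 → t=2.303, apex=6.629, x_land=63.915, impact vy=-11.514
  bounce: vy ← 0.7·11.514 = 8.060
Arc 4: start y=0.000, vy=8.060 → t=1.612, apex=3.248, x_land=74.216, impact vy=-8.060
  bounce: vy ← 0.7·8.060 = 5.642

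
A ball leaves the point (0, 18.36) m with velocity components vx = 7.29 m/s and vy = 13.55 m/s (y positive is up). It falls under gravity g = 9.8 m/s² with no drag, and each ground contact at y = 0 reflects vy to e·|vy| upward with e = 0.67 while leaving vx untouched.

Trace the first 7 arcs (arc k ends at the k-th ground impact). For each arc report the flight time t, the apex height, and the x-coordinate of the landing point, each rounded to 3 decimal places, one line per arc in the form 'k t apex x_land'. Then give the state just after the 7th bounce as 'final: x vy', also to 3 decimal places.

Arc 1: start y=18.360, vy=13.550 → t=3.761, apex=27.727, x_land=27.421, impact vy=-23.312
  bounce: vy ← 0.67·23.312 = 15.619
Arc 2: start y=0.000, vy=15.619 → t=3.188, apex=12.447, x_land=50.658, impact vy=-15.619
  bounce: vy ← 0.67·15.619 = 10.465
Arc 3: start y=0.000, vy=10.465 → t=2.136, apex=5.587, x_land=66.228, impact vy=-10.465
  bounce: vy ← 0.67·10.465 = 7.011
Arc 4: start y=0.000, vy=7.011 → t=1.431, apex=2.508, x_land=76.659, impact vy=-7.011
  bounce: vy ← 0.67·7.011 = 4.698
Arc 5: start y=0.000, vy=4.698 → t=0.959, apex=1.126, x_land=83.648, impact vy=-4.698
  bounce: vy ← 0.67·4.698 = 3.147
Arc 6: start y=0.000, vy=3.147 → t=0.642, apex=0.505, x_land=88.331, impact vy=-3.147
  bounce: vy ← 0.67·3.147 = 2.109
Arc 7: start y=0.000, vy=2.109 → t=0.430, apex=0.227, x_land=91.468, impact vy=-2.109
  bounce: vy ← 0.67·2.109 = 1.413

1 3.761 27.727 27.421
2 3.188 12.447 50.658
3 2.136 5.587 66.228
4 1.431 2.508 76.659
5 0.959 1.126 83.648
6 0.642 0.505 88.331
7 0.430 0.227 91.468
final: 91.468 1.413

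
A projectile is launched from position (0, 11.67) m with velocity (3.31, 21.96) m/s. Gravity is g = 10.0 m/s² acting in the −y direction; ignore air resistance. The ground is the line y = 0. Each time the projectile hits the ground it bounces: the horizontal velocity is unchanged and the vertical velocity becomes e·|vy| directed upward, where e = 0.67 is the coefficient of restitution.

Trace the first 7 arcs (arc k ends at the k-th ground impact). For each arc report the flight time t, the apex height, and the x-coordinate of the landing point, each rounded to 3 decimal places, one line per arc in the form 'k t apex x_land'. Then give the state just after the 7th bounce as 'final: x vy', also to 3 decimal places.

Arc 1: start y=11.670, vy=21.960 → t=4.871, apex=35.782, x_land=16.123, impact vy=-26.751
  bounce: vy ← 0.67·26.751 = 17.923
Arc 2: start y=0.000, vy=17.923 → t=3.585, apex=16.063, x_land=27.989, impact vy=-17.923
  bounce: vy ← 0.67·17.923 = 12.009
Arc 3: start y=0.000, vy=12.009 → t=2.402, apex=7.210, x_land=35.939, impact vy=-12.009
  bounce: vy ← 0.67·12.009 = 8.046
Arc 4: start y=0.000, vy=8.046 → t=1.609, apex=3.237, x_land=41.265, impact vy=-8.046
  bounce: vy ← 0.67·8.046 = 5.391
Arc 5: start y=0.000, vy=5.391 → t=1.078, apex=1.453, x_land=44.834, impact vy=-5.391
  bounce: vy ← 0.67·5.391 = 3.612
Arc 6: start y=0.000, vy=3.612 → t=0.722, apex=0.652, x_land=47.225, impact vy=-3.612
  bounce: vy ← 0.67·3.612 = 2.420
Arc 7: start y=0.000, vy=2.420 → t=0.484, apex=0.293, x_land=48.827, impact vy=-2.420
  bounce: vy ← 0.67·2.420 = 1.621

1 4.871 35.782 16.123
2 3.585 16.063 27.989
3 2.402 7.210 35.939
4 1.609 3.237 41.265
5 1.078 1.453 44.834
6 0.722 0.652 47.225
7 0.484 0.293 48.827
final: 48.827 1.621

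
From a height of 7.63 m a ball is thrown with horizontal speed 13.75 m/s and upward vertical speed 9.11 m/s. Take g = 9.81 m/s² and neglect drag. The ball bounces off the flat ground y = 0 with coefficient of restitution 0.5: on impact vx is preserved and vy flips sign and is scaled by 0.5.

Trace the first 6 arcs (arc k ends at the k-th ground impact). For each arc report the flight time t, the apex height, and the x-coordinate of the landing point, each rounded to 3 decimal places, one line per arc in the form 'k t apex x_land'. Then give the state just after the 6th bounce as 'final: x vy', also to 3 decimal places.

Arc 1: start y=7.630, vy=9.110 → t=2.484, apex=11.860, x_land=34.150, impact vy=-15.254
  bounce: vy ← 0.5·15.254 = 7.627
Arc 2: start y=0.000, vy=7.627 → t=1.555, apex=2.965, x_land=55.531, impact vy=-7.627
  bounce: vy ← 0.5·7.627 = 3.814
Arc 3: start y=0.000, vy=3.814 → t=0.777, apex=0.741, x_land=66.221, impact vy=-3.814
  bounce: vy ← 0.5·3.814 = 1.907
Arc 4: start y=0.000, vy=1.907 → t=0.389, apex=0.185, x_land=71.566, impact vy=-1.907
  bounce: vy ← 0.5·1.907 = 0.953
Arc 5: start y=0.000, vy=0.953 → t=0.194, apex=0.046, x_land=74.239, impact vy=-0.953
  bounce: vy ← 0.5·0.953 = 0.477
Arc 6: start y=0.000, vy=0.477 → t=0.097, apex=0.012, x_land=75.575, impact vy=-0.477
  bounce: vy ← 0.5·0.477 = 0.238

1 2.484 11.860 34.150
2 1.555 2.965 55.531
3 0.777 0.741 66.221
4 0.389 0.185 71.566
5 0.194 0.046 74.239
6 0.097 0.012 75.575
final: 75.575 0.238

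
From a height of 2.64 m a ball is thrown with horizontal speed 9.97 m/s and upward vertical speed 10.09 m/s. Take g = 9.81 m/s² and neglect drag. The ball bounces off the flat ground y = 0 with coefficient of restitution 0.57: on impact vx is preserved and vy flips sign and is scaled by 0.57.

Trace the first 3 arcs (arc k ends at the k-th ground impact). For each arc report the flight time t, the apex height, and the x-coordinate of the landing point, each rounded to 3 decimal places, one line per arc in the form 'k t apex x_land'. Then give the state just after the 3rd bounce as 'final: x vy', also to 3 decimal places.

1 2.292 7.829 22.850
2 1.440 2.544 37.210
3 0.821 0.826 45.395
final: 45.395 2.295

Arc 1: start y=2.640, vy=10.090 → t=2.292, apex=7.829, x_land=22.850, impact vy=-12.394
  bounce: vy ← 0.57·12.394 = 7.064
Arc 2: start y=0.000, vy=7.064 → t=1.440, apex=2.544, x_land=37.210, impact vy=-7.064
  bounce: vy ← 0.57·7.064 = 4.027
Arc 3: start y=0.000, vy=4.027 → t=0.821, apex=0.826, x_land=45.395, impact vy=-4.027
  bounce: vy ← 0.57·4.027 = 2.295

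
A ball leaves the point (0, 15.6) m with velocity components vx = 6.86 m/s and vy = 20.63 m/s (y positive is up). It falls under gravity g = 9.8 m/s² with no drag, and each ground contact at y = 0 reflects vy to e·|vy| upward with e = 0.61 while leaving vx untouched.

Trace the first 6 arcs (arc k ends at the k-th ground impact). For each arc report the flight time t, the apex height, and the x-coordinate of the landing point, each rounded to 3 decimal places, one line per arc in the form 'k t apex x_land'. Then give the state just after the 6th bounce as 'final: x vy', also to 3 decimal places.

1 4.865 37.314 33.372
2 3.367 13.885 56.467
3 2.054 5.166 70.555
4 1.253 1.922 79.149
5 0.764 0.715 84.391
6 0.466 0.266 87.589
final: 87.589 1.393

Arc 1: start y=15.600, vy=20.630 → t=4.865, apex=37.314, x_land=33.372, impact vy=-27.044
  bounce: vy ← 0.61·27.044 = 16.497
Arc 2: start y=0.000, vy=16.497 → t=3.367, apex=13.885, x_land=56.467, impact vy=-16.497
  bounce: vy ← 0.61·16.497 = 10.063
Arc 3: start y=0.000, vy=10.063 → t=2.054, apex=5.166, x_land=70.555, impact vy=-10.063
  bounce: vy ← 0.61·10.063 = 6.138
Arc 4: start y=0.000, vy=6.138 → t=1.253, apex=1.922, x_land=79.149, impact vy=-6.138
  bounce: vy ← 0.61·6.138 = 3.744
Arc 5: start y=0.000, vy=3.744 → t=0.764, apex=0.715, x_land=84.391, impact vy=-3.744
  bounce: vy ← 0.61·3.744 = 2.284
Arc 6: start y=0.000, vy=2.284 → t=0.466, apex=0.266, x_land=87.589, impact vy=-2.284
  bounce: vy ← 0.61·2.284 = 1.393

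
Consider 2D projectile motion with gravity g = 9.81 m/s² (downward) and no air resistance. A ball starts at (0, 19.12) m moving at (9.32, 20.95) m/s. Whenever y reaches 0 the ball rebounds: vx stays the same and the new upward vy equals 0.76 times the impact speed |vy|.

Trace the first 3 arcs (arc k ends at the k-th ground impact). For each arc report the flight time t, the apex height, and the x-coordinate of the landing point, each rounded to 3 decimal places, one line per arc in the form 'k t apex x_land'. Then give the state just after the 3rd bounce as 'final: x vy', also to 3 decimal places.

1 5.044 41.490 47.010
2 4.421 23.965 88.211
3 3.360 13.842 119.524
final: 119.524 12.525

Arc 1: start y=19.120, vy=20.950 → t=5.044, apex=41.490, x_land=47.010, impact vy=-28.531
  bounce: vy ← 0.76·28.531 = 21.684
Arc 2: start y=0.000, vy=21.684 → t=4.421, apex=23.965, x_land=88.211, impact vy=-21.684
  bounce: vy ← 0.76·21.684 = 16.480
Arc 3: start y=0.000, vy=16.480 → t=3.360, apex=13.842, x_land=119.524, impact vy=-16.480
  bounce: vy ← 0.76·16.480 = 12.525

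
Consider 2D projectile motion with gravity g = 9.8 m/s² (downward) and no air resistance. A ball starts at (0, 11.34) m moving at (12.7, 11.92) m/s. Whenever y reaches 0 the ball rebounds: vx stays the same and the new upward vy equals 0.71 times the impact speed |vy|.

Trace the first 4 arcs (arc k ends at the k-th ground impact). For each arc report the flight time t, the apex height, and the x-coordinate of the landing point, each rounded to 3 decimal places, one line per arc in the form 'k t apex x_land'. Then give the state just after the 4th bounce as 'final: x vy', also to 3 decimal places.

1 3.164 18.589 40.184
2 2.766 9.371 75.310
3 1.964 4.724 100.249
4 1.394 2.381 117.956
final: 117.956 4.851

Arc 1: start y=11.340, vy=11.920 → t=3.164, apex=18.589, x_land=40.184, impact vy=-19.088
  bounce: vy ← 0.71·19.088 = 13.552
Arc 2: start y=0.000, vy=13.552 → t=2.766, apex=9.371, x_land=75.310, impact vy=-13.552
  bounce: vy ← 0.71·13.552 = 9.622
Arc 3: start y=0.000, vy=9.622 → t=1.964, apex=4.724, x_land=100.249, impact vy=-9.622
  bounce: vy ← 0.71·9.622 = 6.832
Arc 4: start y=0.000, vy=6.832 → t=1.394, apex=2.381, x_land=117.956, impact vy=-6.832
  bounce: vy ← 0.71·6.832 = 4.851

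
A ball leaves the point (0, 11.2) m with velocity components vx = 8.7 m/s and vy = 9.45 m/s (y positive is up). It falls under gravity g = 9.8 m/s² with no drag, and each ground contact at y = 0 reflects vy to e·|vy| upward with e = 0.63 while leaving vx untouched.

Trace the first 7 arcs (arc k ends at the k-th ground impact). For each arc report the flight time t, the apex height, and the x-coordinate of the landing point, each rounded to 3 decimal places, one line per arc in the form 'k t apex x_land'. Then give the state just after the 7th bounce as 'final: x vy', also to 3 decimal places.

1 2.757 15.756 23.990
2 2.259 6.254 43.647
3 1.423 2.482 56.031
4 0.897 0.985 63.833
5 0.565 0.391 68.748
6 0.356 0.155 71.845
7 0.224 0.062 73.796
final: 73.796 0.692

Arc 1: start y=11.200, vy=9.450 → t=2.757, apex=15.756, x_land=23.990, impact vy=-17.573
  bounce: vy ← 0.63·17.573 = 11.071
Arc 2: start y=0.000, vy=11.071 → t=2.259, apex=6.254, x_land=43.647, impact vy=-11.071
  bounce: vy ← 0.63·11.071 = 6.975
Arc 3: start y=0.000, vy=6.975 → t=1.423, apex=2.482, x_land=56.031, impact vy=-6.975
  bounce: vy ← 0.63·6.975 = 4.394
Arc 4: start y=0.000, vy=4.394 → t=0.897, apex=0.985, x_land=63.833, impact vy=-4.394
  bounce: vy ← 0.63·4.394 = 2.768
Arc 5: start y=0.000, vy=2.768 → t=0.565, apex=0.391, x_land=68.748, impact vy=-2.768
  bounce: vy ← 0.63·2.768 = 1.744
Arc 6: start y=0.000, vy=1.744 → t=0.356, apex=0.155, x_land=71.845, impact vy=-1.744
  bounce: vy ← 0.63·1.744 = 1.099
Arc 7: start y=0.000, vy=1.099 → t=0.224, apex=0.062, x_land=73.796, impact vy=-1.099
  bounce: vy ← 0.63·1.099 = 0.692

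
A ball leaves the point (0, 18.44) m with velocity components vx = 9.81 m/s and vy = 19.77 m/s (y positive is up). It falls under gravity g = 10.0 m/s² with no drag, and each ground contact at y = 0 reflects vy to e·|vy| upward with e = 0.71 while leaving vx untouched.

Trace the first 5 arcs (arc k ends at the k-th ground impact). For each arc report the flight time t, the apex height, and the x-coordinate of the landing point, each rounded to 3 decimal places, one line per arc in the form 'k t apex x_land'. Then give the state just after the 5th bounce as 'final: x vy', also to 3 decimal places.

1 4.733 37.983 46.432
2 3.914 19.147 84.827
3 2.779 9.652 112.086
4 1.973 4.866 131.441
5 1.401 2.453 145.183
final: 145.183 4.973

Arc 1: start y=18.440, vy=19.770 → t=4.733, apex=37.983, x_land=46.432, impact vy=-27.562
  bounce: vy ← 0.71·27.562 = 19.569
Arc 2: start y=0.000, vy=19.569 → t=3.914, apex=19.147, x_land=84.827, impact vy=-19.569
  bounce: vy ← 0.71·19.569 = 13.894
Arc 3: start y=0.000, vy=13.894 → t=2.779, apex=9.652, x_land=112.086, impact vy=-13.894
  bounce: vy ← 0.71·13.894 = 9.865
Arc 4: start y=0.000, vy=9.865 → t=1.973, apex=4.866, x_land=131.441, impact vy=-9.865
  bounce: vy ← 0.71·9.865 = 7.004
Arc 5: start y=0.000, vy=7.004 → t=1.401, apex=2.453, x_land=145.183, impact vy=-7.004
  bounce: vy ← 0.71·7.004 = 4.973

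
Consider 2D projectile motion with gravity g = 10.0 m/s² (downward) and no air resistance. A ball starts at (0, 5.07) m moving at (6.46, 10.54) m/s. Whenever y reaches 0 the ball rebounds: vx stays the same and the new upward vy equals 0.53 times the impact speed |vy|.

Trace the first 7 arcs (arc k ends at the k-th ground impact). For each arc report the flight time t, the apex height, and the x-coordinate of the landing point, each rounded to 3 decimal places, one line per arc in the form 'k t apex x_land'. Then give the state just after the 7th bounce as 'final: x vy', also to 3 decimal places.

1 2.512 10.625 16.226
2 1.545 2.984 26.207
3 0.819 0.838 31.498
4 0.434 0.235 34.302
5 0.230 0.066 35.788
6 0.122 0.019 36.575
7 0.065 0.005 36.993
final: 36.993 0.171

Arc 1: start y=5.070, vy=10.540 → t=2.512, apex=10.625, x_land=16.226, impact vy=-14.577
  bounce: vy ← 0.53·14.577 = 7.726
Arc 2: start y=0.000, vy=7.726 → t=1.545, apex=2.984, x_land=26.207, impact vy=-7.726
  bounce: vy ← 0.53·7.726 = 4.095
Arc 3: start y=0.000, vy=4.095 → t=0.819, apex=0.838, x_land=31.498, impact vy=-4.095
  bounce: vy ← 0.53·4.095 = 2.170
Arc 4: start y=0.000, vy=2.170 → t=0.434, apex=0.235, x_land=34.302, impact vy=-2.170
  bounce: vy ← 0.53·2.170 = 1.150
Arc 5: start y=0.000, vy=1.150 → t=0.230, apex=0.066, x_land=35.788, impact vy=-1.150
  bounce: vy ← 0.53·1.150 = 0.610
Arc 6: start y=0.000, vy=0.610 → t=0.122, apex=0.019, x_land=36.575, impact vy=-0.610
  bounce: vy ← 0.53·0.610 = 0.323
Arc 7: start y=0.000, vy=0.323 → t=0.065, apex=0.005, x_land=36.993, impact vy=-0.323
  bounce: vy ← 0.53·0.323 = 0.171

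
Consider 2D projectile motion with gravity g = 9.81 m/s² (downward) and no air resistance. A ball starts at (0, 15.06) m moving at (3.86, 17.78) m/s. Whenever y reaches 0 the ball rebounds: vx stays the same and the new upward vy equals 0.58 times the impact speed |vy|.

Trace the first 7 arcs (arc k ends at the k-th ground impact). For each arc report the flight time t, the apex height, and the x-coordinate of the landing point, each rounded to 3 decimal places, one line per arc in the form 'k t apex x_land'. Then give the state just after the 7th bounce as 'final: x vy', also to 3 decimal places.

Arc 1: start y=15.060, vy=17.780 → t=4.333, apex=31.173, x_land=16.727, impact vy=-24.731
  bounce: vy ← 0.58·24.731 = 14.344
Arc 2: start y=0.000, vy=14.344 → t=2.924, apex=10.486, x_land=28.015, impact vy=-14.344
  bounce: vy ← 0.58·14.344 = 8.319
Arc 3: start y=0.000, vy=8.319 → t=1.696, apex=3.528, x_land=34.562, impact vy=-8.319
  bounce: vy ← 0.58·8.319 = 4.825
Arc 4: start y=0.000, vy=4.825 → t=0.984, apex=1.187, x_land=38.359, impact vy=-4.825
  bounce: vy ← 0.58·4.825 = 2.799
Arc 5: start y=0.000, vy=2.799 → t=0.571, apex=0.399, x_land=40.561, impact vy=-2.799
  bounce: vy ← 0.58·2.799 = 1.623
Arc 6: start y=0.000, vy=1.623 → t=0.331, apex=0.134, x_land=41.839, impact vy=-1.623
  bounce: vy ← 0.58·1.623 = 0.941
Arc 7: start y=0.000, vy=0.941 → t=0.192, apex=0.045, x_land=42.580, impact vy=-0.941
  bounce: vy ← 0.58·0.941 = 0.546

1 4.333 31.173 16.727
2 2.924 10.486 28.015
3 1.696 3.528 34.562
4 0.984 1.187 38.359
5 0.571 0.399 40.561
6 0.331 0.134 41.839
7 0.192 0.045 42.580
final: 42.580 0.546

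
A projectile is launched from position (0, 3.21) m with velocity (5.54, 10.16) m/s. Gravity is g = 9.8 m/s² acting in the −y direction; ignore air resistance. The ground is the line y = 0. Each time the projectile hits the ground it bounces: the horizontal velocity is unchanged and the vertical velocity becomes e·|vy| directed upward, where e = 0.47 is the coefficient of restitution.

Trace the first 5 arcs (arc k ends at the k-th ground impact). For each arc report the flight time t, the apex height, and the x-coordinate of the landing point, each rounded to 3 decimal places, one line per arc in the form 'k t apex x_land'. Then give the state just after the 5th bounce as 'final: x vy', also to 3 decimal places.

1 2.352 8.477 13.030
2 1.236 1.872 19.879
3 0.581 0.414 23.099
4 0.273 0.091 24.612
5 0.128 0.020 25.323
final: 25.323 0.296

Arc 1: start y=3.210, vy=10.160 → t=2.352, apex=8.477, x_land=13.030, impact vy=-12.890
  bounce: vy ← 0.47·12.890 = 6.058
Arc 2: start y=0.000, vy=6.058 → t=1.236, apex=1.872, x_land=19.879, impact vy=-6.058
  bounce: vy ← 0.47·6.058 = 2.847
Arc 3: start y=0.000, vy=2.847 → t=0.581, apex=0.414, x_land=23.099, impact vy=-2.847
  bounce: vy ← 0.47·2.847 = 1.338
Arc 4: start y=0.000, vy=1.338 → t=0.273, apex=0.091, x_land=24.612, impact vy=-1.338
  bounce: vy ← 0.47·1.338 = 0.629
Arc 5: start y=0.000, vy=0.629 → t=0.128, apex=0.020, x_land=25.323, impact vy=-0.629
  bounce: vy ← 0.47·0.629 = 0.296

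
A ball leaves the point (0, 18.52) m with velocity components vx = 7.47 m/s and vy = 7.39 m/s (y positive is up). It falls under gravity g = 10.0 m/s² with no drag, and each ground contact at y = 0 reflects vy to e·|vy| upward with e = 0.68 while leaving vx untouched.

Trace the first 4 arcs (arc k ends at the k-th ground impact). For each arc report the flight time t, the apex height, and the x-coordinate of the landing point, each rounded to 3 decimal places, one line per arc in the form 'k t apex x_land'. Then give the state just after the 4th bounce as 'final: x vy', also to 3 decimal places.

Arc 1: start y=18.520, vy=7.390 → t=2.801, apex=21.251, x_land=20.920, impact vy=-20.616
  bounce: vy ← 0.68·20.616 = 14.019
Arc 2: start y=0.000, vy=14.019 → t=2.804, apex=9.826, x_land=41.864, impact vy=-14.019
  bounce: vy ← 0.68·14.019 = 9.533
Arc 3: start y=0.000, vy=9.533 → t=1.907, apex=4.544, x_land=56.106, impact vy=-9.533
  bounce: vy ← 0.68·9.533 = 6.482
Arc 4: start y=0.000, vy=6.482 → t=1.296, apex=2.101, x_land=65.791, impact vy=-6.482
  bounce: vy ← 0.68·6.482 = 4.408

1 2.801 21.251 20.920
2 2.804 9.826 41.864
3 1.907 4.544 56.106
4 1.296 2.101 65.791
final: 65.791 4.408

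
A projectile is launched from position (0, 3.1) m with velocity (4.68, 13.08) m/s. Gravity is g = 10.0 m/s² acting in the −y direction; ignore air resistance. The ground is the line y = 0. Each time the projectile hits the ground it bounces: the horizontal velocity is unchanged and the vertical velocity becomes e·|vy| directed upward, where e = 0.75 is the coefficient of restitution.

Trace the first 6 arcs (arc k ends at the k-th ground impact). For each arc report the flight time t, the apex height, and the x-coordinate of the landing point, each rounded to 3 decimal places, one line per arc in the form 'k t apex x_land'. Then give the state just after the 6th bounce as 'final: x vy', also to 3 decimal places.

Arc 1: start y=3.100, vy=13.080 → t=2.835, apex=11.654, x_land=13.266, impact vy=-15.267
  bounce: vy ← 0.75·15.267 = 11.450
Arc 2: start y=0.000, vy=11.450 → t=2.290, apex=6.556, x_land=23.984, impact vy=-11.450
  bounce: vy ← 0.75·11.450 = 8.588
Arc 3: start y=0.000, vy=8.588 → t=1.718, apex=3.687, x_land=32.022, impact vy=-8.588
  bounce: vy ← 0.75·8.588 = 6.441
Arc 4: start y=0.000, vy=6.441 → t=1.288, apex=2.074, x_land=38.051, impact vy=-6.441
  bounce: vy ← 0.75·6.441 = 4.831
Arc 5: start y=0.000, vy=4.831 → t=0.966, apex=1.167, x_land=42.572, impact vy=-4.831
  bounce: vy ← 0.75·4.831 = 3.623
Arc 6: start y=0.000, vy=3.623 → t=0.725, apex=0.656, x_land=45.963, impact vy=-3.623
  bounce: vy ← 0.75·3.623 = 2.717

1 2.835 11.654 13.266
2 2.290 6.556 23.984
3 1.718 3.687 32.022
4 1.288 2.074 38.051
5 0.966 1.167 42.572
6 0.725 0.656 45.963
final: 45.963 2.717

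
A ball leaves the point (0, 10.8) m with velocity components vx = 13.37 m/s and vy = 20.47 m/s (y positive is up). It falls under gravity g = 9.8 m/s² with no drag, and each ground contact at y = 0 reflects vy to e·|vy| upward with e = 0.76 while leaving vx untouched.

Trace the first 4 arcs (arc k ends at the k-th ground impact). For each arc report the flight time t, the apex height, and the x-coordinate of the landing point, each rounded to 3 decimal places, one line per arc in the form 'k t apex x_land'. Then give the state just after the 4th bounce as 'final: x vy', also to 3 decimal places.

1 4.651 32.179 62.189
2 3.895 18.586 114.268
3 2.960 10.735 153.848
4 2.250 6.201 183.929
final: 183.929 8.378

Arc 1: start y=10.800, vy=20.470 → t=4.651, apex=32.179, x_land=62.189, impact vy=-25.114
  bounce: vy ← 0.76·25.114 = 19.086
Arc 2: start y=0.000, vy=19.086 → t=3.895, apex=18.586, x_land=114.268, impact vy=-19.086
  bounce: vy ← 0.76·19.086 = 14.506
Arc 3: start y=0.000, vy=14.506 → t=2.960, apex=10.735, x_land=153.848, impact vy=-14.506
  bounce: vy ← 0.76·14.506 = 11.024
Arc 4: start y=0.000, vy=11.024 → t=2.250, apex=6.201, x_land=183.929, impact vy=-11.024
  bounce: vy ← 0.76·11.024 = 8.378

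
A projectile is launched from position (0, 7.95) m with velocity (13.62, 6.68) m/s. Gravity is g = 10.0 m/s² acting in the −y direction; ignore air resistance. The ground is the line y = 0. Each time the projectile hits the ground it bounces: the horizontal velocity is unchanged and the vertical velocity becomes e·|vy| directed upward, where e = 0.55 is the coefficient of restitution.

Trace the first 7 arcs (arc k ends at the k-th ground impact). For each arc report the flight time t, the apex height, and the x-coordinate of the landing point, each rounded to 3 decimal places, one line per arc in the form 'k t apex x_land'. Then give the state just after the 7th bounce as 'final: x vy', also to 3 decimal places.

Arc 1: start y=7.950, vy=6.680 → t=2.095, apex=10.181, x_land=28.533, impact vy=-14.270
  bounce: vy ← 0.55·14.270 = 7.848
Arc 2: start y=0.000, vy=7.848 → t=1.570, apex=3.080, x_land=49.912, impact vy=-7.848
  bounce: vy ← 0.55·7.848 = 4.317
Arc 3: start y=0.000, vy=4.317 → t=0.863, apex=0.932, x_land=61.670, impact vy=-4.317
  bounce: vy ← 0.55·4.317 = 2.374
Arc 4: start y=0.000, vy=2.374 → t=0.475, apex=0.282, x_land=68.138, impact vy=-2.374
  bounce: vy ← 0.55·2.374 = 1.306
Arc 5: start y=0.000, vy=1.306 → t=0.261, apex=0.085, x_land=71.694, impact vy=-1.306
  bounce: vy ← 0.55·1.306 = 0.718
Arc 6: start y=0.000, vy=0.718 → t=0.144, apex=0.026, x_land=73.651, impact vy=-0.718
  bounce: vy ← 0.55·0.718 = 0.395
Arc 7: start y=0.000, vy=0.395 → t=0.079, apex=0.008, x_land=74.727, impact vy=-0.395
  bounce: vy ← 0.55·0.395 = 0.217

1 2.095 10.181 28.533
2 1.570 3.080 49.912
3 0.863 0.932 61.670
4 0.475 0.282 68.138
5 0.261 0.085 71.694
6 0.144 0.026 73.651
7 0.079 0.008 74.727
final: 74.727 0.217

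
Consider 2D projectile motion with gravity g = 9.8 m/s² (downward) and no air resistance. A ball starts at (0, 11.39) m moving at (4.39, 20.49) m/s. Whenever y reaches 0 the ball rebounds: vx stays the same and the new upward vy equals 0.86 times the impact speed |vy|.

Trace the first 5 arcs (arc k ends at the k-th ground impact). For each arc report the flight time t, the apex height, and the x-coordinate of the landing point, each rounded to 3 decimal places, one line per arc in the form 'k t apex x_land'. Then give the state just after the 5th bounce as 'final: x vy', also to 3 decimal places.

1 4.678 32.810 20.539
2 4.451 24.267 40.077
3 3.828 17.948 56.881
4 3.292 13.274 71.332
5 2.831 9.817 83.760
final: 83.760 11.930

Arc 1: start y=11.390, vy=20.490 → t=4.678, apex=32.810, x_land=20.539, impact vy=-25.359
  bounce: vy ← 0.86·25.359 = 21.809
Arc 2: start y=0.000, vy=21.809 → t=4.451, apex=24.267, x_land=40.077, impact vy=-21.809
  bounce: vy ← 0.86·21.809 = 18.756
Arc 3: start y=0.000, vy=18.756 → t=3.828, apex=17.948, x_land=56.881, impact vy=-18.756
  bounce: vy ← 0.86·18.756 = 16.130
Arc 4: start y=0.000, vy=16.130 → t=3.292, apex=13.274, x_land=71.332, impact vy=-16.130
  bounce: vy ← 0.86·16.130 = 13.872
Arc 5: start y=0.000, vy=13.872 → t=2.831, apex=9.817, x_land=83.760, impact vy=-13.872
  bounce: vy ← 0.86·13.872 = 11.930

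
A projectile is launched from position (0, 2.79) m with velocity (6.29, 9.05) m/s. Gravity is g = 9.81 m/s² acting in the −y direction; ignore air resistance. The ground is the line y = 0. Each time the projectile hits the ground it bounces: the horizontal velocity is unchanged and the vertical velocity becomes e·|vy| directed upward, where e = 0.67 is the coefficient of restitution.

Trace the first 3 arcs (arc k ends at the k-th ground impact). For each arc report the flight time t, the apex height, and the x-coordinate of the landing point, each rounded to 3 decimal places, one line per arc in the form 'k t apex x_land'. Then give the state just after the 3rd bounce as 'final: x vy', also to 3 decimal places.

Arc 1: start y=2.790, vy=9.050 → t=2.114, apex=6.964, x_land=13.298, impact vy=-11.689
  bounce: vy ← 0.67·11.689 = 7.832
Arc 2: start y=0.000, vy=7.832 → t=1.597, apex=3.126, x_land=23.341, impact vy=-7.832
  bounce: vy ← 0.67·7.832 = 5.247
Arc 3: start y=0.000, vy=5.247 → t=1.070, apex=1.403, x_land=30.070, impact vy=-5.247
  bounce: vy ← 0.67·5.247 = 3.516

1 2.114 6.964 13.298
2 1.597 3.126 23.341
3 1.070 1.403 30.070
final: 30.070 3.516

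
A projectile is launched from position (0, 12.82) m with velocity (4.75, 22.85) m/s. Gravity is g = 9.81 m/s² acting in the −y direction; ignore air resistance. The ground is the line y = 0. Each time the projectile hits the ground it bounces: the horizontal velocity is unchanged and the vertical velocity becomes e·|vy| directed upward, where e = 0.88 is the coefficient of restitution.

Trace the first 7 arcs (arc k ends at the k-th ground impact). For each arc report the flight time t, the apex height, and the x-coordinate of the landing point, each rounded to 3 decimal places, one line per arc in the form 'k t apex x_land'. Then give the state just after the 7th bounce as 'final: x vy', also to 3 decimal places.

Arc 1: start y=12.820, vy=22.850 → t=5.165, apex=39.432, x_land=24.532, impact vy=-27.815
  bounce: vy ← 0.88·27.815 = 24.477
Arc 2: start y=0.000, vy=24.477 → t=4.990, apex=30.536, x_land=48.235, impact vy=-24.477
  bounce: vy ← 0.88·24.477 = 21.540
Arc 3: start y=0.000, vy=21.540 → t=4.391, apex=23.647, x_land=69.094, impact vy=-21.540
  bounce: vy ← 0.88·21.540 = 18.955
Arc 4: start y=0.000, vy=18.955 → t=3.864, apex=18.312, x_land=87.450, impact vy=-18.955
  bounce: vy ← 0.88·18.955 = 16.680
Arc 5: start y=0.000, vy=16.680 → t=3.401, apex=14.181, x_land=103.603, impact vy=-16.680
  bounce: vy ← 0.88·16.680 = 14.679
Arc 6: start y=0.000, vy=14.679 → t=2.993, apex=10.982, x_land=117.818, impact vy=-14.679
  bounce: vy ← 0.88·14.679 = 12.917
Arc 7: start y=0.000, vy=12.917 → t=2.633, apex=8.504, x_land=130.327, impact vy=-12.917
  bounce: vy ← 0.88·12.917 = 11.367

1 5.165 39.432 24.532
2 4.990 30.536 48.235
3 4.391 23.647 69.094
4 3.864 18.312 87.450
5 3.401 14.181 103.603
6 2.993 10.982 117.818
7 2.633 8.504 130.327
final: 130.327 11.367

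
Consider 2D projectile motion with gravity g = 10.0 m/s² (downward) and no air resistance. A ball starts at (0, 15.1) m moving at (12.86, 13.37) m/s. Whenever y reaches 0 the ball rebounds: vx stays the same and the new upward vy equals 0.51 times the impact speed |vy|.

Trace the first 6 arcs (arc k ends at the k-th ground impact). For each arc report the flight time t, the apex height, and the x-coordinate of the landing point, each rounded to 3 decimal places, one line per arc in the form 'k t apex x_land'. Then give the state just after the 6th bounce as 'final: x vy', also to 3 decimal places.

1 3.530 24.038 45.391
2 2.236 6.252 74.152
3 1.141 1.626 88.820
4 0.582 0.423 96.301
5 0.297 0.110 100.116
6 0.151 0.029 102.062
final: 102.062 0.386

Arc 1: start y=15.100, vy=13.370 → t=3.530, apex=24.038, x_land=45.391, impact vy=-21.926
  bounce: vy ← 0.51·21.926 = 11.182
Arc 2: start y=0.000, vy=11.182 → t=2.236, apex=6.252, x_land=74.152, impact vy=-11.182
  bounce: vy ← 0.51·11.182 = 5.703
Arc 3: start y=0.000, vy=5.703 → t=1.141, apex=1.626, x_land=88.820, impact vy=-5.703
  bounce: vy ← 0.51·5.703 = 2.909
Arc 4: start y=0.000, vy=2.909 → t=0.582, apex=0.423, x_land=96.301, impact vy=-2.909
  bounce: vy ← 0.51·2.909 = 1.483
Arc 5: start y=0.000, vy=1.483 → t=0.297, apex=0.110, x_land=100.116, impact vy=-1.483
  bounce: vy ← 0.51·1.483 = 0.757
Arc 6: start y=0.000, vy=0.757 → t=0.151, apex=0.029, x_land=102.062, impact vy=-0.757
  bounce: vy ← 0.51·0.757 = 0.386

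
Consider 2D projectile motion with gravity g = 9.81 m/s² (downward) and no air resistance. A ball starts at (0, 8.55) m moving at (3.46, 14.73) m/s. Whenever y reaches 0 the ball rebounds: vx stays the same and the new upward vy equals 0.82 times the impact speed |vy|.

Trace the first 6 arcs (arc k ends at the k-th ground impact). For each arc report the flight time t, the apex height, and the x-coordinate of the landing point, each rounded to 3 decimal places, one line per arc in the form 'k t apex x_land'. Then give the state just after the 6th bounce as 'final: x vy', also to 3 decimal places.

1 3.501 19.609 12.113
2 3.279 13.185 23.459
3 2.689 8.866 32.762
4 2.205 5.961 40.391
5 1.808 4.008 46.647
6 1.483 2.695 51.776
final: 51.776 5.963

Arc 1: start y=8.550, vy=14.730 → t=3.501, apex=19.609, x_land=12.113, impact vy=-19.614
  bounce: vy ← 0.82·19.614 = 16.084
Arc 2: start y=0.000, vy=16.084 → t=3.279, apex=13.185, x_land=23.459, impact vy=-16.084
  bounce: vy ← 0.82·16.084 = 13.189
Arc 3: start y=0.000, vy=13.189 → t=2.689, apex=8.866, x_land=32.762, impact vy=-13.189
  bounce: vy ← 0.82·13.189 = 10.815
Arc 4: start y=0.000, vy=10.815 → t=2.205, apex=5.961, x_land=40.391, impact vy=-10.815
  bounce: vy ← 0.82·10.815 = 8.868
Arc 5: start y=0.000, vy=8.868 → t=1.808, apex=4.008, x_land=46.647, impact vy=-8.868
  bounce: vy ← 0.82·8.868 = 7.272
Arc 6: start y=0.000, vy=7.272 → t=1.483, apex=2.695, x_land=51.776, impact vy=-7.272
  bounce: vy ← 0.82·7.272 = 5.963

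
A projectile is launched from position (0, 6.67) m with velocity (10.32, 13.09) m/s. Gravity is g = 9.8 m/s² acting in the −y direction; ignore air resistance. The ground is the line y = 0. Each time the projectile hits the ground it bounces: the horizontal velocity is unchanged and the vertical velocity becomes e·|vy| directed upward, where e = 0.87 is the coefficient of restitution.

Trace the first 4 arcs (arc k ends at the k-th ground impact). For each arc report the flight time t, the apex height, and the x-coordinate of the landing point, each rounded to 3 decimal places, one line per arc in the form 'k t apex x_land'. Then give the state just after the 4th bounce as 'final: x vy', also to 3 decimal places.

1 3.109 15.412 32.087
2 3.086 11.666 63.934
3 2.685 8.830 91.641
4 2.336 6.683 115.745
final: 115.745 9.957

Arc 1: start y=6.670, vy=13.090 → t=3.109, apex=15.412, x_land=32.087, impact vy=-17.380
  bounce: vy ← 0.87·17.380 = 15.121
Arc 2: start y=0.000, vy=15.121 → t=3.086, apex=11.666, x_land=63.934, impact vy=-15.121
  bounce: vy ← 0.87·15.121 = 13.155
Arc 3: start y=0.000, vy=13.155 → t=2.685, apex=8.830, x_land=91.641, impact vy=-13.155
  bounce: vy ← 0.87·13.155 = 11.445
Arc 4: start y=0.000, vy=11.445 → t=2.336, apex=6.683, x_land=115.745, impact vy=-11.445
  bounce: vy ← 0.87·11.445 = 9.957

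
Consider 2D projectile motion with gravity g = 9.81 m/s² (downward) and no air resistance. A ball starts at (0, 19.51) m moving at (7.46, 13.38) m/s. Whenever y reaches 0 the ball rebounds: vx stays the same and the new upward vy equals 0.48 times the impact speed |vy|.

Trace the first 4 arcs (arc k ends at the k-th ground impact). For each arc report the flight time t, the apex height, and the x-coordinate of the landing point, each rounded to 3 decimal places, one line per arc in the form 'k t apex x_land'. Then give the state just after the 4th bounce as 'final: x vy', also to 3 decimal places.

Arc 1: start y=19.510, vy=13.380 → t=3.780, apex=28.635, x_land=28.199, impact vy=-23.703
  bounce: vy ← 0.48·23.703 = 11.377
Arc 2: start y=0.000, vy=11.377 → t=2.320, apex=6.597, x_land=45.503, impact vy=-11.377
  bounce: vy ← 0.48·11.377 = 5.461
Arc 3: start y=0.000, vy=5.461 → t=1.113, apex=1.520, x_land=53.809, impact vy=-5.461
  bounce: vy ← 0.48·5.461 = 2.621
Arc 4: start y=0.000, vy=2.621 → t=0.534, apex=0.350, x_land=57.795, impact vy=-2.621
  bounce: vy ← 0.48·2.621 = 1.258

1 3.780 28.635 28.199
2 2.320 6.597 45.503
3 1.113 1.520 53.809
4 0.534 0.350 57.795
final: 57.795 1.258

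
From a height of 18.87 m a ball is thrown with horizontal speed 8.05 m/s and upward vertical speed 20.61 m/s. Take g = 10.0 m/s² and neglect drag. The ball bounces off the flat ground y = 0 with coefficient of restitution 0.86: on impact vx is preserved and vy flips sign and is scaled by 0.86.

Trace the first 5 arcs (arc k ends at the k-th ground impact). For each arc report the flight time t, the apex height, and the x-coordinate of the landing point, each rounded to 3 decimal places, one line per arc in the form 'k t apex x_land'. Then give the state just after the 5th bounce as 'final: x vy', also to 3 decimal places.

Arc 1: start y=18.870, vy=20.610 → t=4.893, apex=40.109, x_land=39.391, impact vy=-28.323
  bounce: vy ← 0.86·28.323 = 24.357
Arc 2: start y=0.000, vy=24.357 → t=4.871, apex=29.664, x_land=78.606, impact vy=-24.357
  bounce: vy ← 0.86·24.357 = 20.947
Arc 3: start y=0.000, vy=20.947 → t=4.189, apex=21.940, x_land=112.332, impact vy=-20.947
  bounce: vy ← 0.86·20.947 = 18.015
Arc 4: start y=0.000, vy=18.015 → t=3.603, apex=16.227, x_land=141.335, impact vy=-18.015
  bounce: vy ← 0.86·18.015 = 15.493
Arc 5: start y=0.000, vy=15.493 → t=3.099, apex=12.001, x_land=166.279, impact vy=-15.493
  bounce: vy ← 0.86·15.493 = 13.324

1 4.893 40.109 39.391
2 4.871 29.664 78.606
3 4.189 21.940 112.332
4 3.603 16.227 141.335
5 3.099 12.001 166.279
final: 166.279 13.324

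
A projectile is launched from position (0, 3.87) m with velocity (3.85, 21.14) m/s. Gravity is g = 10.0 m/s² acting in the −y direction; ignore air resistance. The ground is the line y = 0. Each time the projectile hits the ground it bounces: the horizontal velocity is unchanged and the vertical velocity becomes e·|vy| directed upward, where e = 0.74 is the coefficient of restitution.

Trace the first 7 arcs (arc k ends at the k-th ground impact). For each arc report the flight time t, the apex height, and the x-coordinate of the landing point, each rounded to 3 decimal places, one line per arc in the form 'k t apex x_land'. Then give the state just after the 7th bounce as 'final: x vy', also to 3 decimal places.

1 4.404 26.215 16.954
2 3.389 14.355 30.002
3 2.508 7.861 39.656
4 1.856 4.305 46.801
5 1.373 2.357 52.088
6 1.016 1.291 56.000
7 0.752 0.707 58.895
final: 58.895 2.782

Arc 1: start y=3.870, vy=21.140 → t=4.404, apex=26.215, x_land=16.954, impact vy=-22.898
  bounce: vy ← 0.74·22.898 = 16.944
Arc 2: start y=0.000, vy=16.944 → t=3.389, apex=14.355, x_land=30.002, impact vy=-16.944
  bounce: vy ← 0.74·16.944 = 12.539
Arc 3: start y=0.000, vy=12.539 → t=2.508, apex=7.861, x_land=39.656, impact vy=-12.539
  bounce: vy ← 0.74·12.539 = 9.279
Arc 4: start y=0.000, vy=9.279 → t=1.856, apex=4.305, x_land=46.801, impact vy=-9.279
  bounce: vy ← 0.74·9.279 = 6.866
Arc 5: start y=0.000, vy=6.866 → t=1.373, apex=2.357, x_land=52.088, impact vy=-6.866
  bounce: vy ← 0.74·6.866 = 5.081
Arc 6: start y=0.000, vy=5.081 → t=1.016, apex=1.291, x_land=56.000, impact vy=-5.081
  bounce: vy ← 0.74·5.081 = 3.760
Arc 7: start y=0.000, vy=3.760 → t=0.752, apex=0.707, x_land=58.895, impact vy=-3.760
  bounce: vy ← 0.74·3.760 = 2.782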